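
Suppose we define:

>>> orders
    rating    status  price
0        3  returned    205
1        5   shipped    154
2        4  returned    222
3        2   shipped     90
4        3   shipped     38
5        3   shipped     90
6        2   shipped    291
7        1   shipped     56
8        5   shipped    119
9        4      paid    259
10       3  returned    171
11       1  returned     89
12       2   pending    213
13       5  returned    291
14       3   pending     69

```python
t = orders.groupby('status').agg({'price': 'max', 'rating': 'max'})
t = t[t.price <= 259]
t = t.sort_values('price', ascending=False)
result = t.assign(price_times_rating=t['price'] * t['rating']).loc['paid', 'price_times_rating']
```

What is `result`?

group by status: max(price), max(rating):
          price  rating
status                 
paid        259       4
pending     213       3
returned    291       5
shipped     291       5
filter rows where price <= 259:
         price  rating
status                
paid       259       4
pending    213       3
sort by price descending:
         price  rating
status                
paid       259       4
pending    213       3
add column price_times_rating = t['price'] * t['rating']:
         price  rating  price_times_rating
status                                    
paid       259       4                1036
pending    213       3                 639

1036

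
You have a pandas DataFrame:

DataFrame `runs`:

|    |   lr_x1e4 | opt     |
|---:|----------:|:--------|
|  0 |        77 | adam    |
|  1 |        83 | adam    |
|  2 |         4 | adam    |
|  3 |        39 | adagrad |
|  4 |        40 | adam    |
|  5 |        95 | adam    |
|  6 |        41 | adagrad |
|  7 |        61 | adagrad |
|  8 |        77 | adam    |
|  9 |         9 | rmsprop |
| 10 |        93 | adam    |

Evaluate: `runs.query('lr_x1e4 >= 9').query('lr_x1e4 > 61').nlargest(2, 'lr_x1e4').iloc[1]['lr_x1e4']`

filter rows where lr_x1e4 >= 9:
    lr_x1e4      opt
0        77     adam
1        83     adam
3        39  adagrad
4        40     adam
5        95     adam
6        41  adagrad
7        61  adagrad
8        77     adam
9         9  rmsprop
10       93     adam
filter rows where lr_x1e4 > 61:
    lr_x1e4   opt
0        77  adam
1        83  adam
5        95  adam
8        77  adam
10       93  adam
take 2 rows with largest lr_x1e4:
    lr_x1e4   opt
5        95  adam
10       93  adam
Hence 93.

93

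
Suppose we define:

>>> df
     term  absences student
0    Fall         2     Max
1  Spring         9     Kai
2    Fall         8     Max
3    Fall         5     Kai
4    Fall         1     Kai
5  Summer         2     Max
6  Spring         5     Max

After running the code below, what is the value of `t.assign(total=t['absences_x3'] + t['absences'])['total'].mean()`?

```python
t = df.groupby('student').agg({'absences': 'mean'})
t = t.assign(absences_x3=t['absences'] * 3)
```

18.5

group by student, mean of absences:
         absences
student          
Kai          5.00
Max          4.25
add column absences_x3 = t['absences'] * 3:
         absences  absences_x3
student                       
Kai          5.00        15.00
Max          4.25        12.75
add column total = t['absences_x3'] + t['absences']:
         absences  absences_x3  total
student                              
Kai          5.00        15.00   20.0
Max          4.25        12.75   17.0
Then the mean of column 'total': 18.5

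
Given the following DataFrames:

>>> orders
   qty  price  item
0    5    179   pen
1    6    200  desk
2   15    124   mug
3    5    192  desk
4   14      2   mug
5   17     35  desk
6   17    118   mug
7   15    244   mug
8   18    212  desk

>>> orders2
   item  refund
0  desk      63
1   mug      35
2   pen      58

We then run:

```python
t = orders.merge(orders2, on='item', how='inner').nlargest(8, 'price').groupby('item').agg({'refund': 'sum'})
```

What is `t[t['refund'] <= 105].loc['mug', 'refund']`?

105

merge on 'item' (how='inner') → 9 rows:
   qty  price  item  refund
0    5    179   pen      58
1    6    200  desk      63
2   15    124   mug      35
3    5    192  desk      63
4   14      2   mug      35
5   17     35  desk      63
6   17    118   mug      35
7   15    244   mug      35
8   18    212  desk      63
take 8 rows with largest price:
   qty  price  item  refund
7   15    244   mug      35
8   18    212  desk      63
1    6    200  desk      63
3    5    192  desk      63
0    5    179   pen      58
2   15    124   mug      35
6   17    118   mug      35
5   17     35  desk      63
group by item, sum of refund:
      refund
item        
desk     252
mug      105
pen       58
filter rows where refund <= 105:
      refund
item        
mug      105
pen       58
value at row 'mug', column 'refund' → 105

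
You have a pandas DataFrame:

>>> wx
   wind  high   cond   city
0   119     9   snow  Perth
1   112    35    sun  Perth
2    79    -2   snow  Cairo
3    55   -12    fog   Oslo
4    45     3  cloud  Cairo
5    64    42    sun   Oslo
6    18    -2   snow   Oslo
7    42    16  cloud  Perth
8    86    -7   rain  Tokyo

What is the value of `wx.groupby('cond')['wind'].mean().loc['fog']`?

group by cond, mean of wind:
cond
cloud    43.5
fog      55.0
rain     86.0
snow     72.0
sun      88.0
Name: wind, dtype: float64
Taking the value at index 'fog' gives 55.0.

55.0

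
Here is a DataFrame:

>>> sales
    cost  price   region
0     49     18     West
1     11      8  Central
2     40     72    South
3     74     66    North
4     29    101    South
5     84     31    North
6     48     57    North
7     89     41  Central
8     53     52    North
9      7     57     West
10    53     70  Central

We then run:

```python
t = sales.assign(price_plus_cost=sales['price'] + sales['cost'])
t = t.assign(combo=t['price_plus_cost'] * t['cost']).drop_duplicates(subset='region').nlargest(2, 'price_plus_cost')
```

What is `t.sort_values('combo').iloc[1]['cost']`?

74

add column price_plus_cost = sales['price'] + sales['cost']:
    cost  price   region  price_plus_cost
0     49     18     West               67
1     11      8  Central               19
2     40     72    South              112
3     74     66    North              140
4     29    101    South              130
5     84     31    North              115
6     48     57    North              105
7     89     41  Central              130
8     53     52    North              105
9      7     57     West               64
10    53     70  Central              123
add column combo = t['price_plus_cost'] * t['cost']:
    cost  price   region  price_plus_cost  combo
0     49     18     West               67   3283
1     11      8  Central               19    209
2     40     72    South              112   4480
3     74     66    North              140  10360
4     29    101    South              130   3770
5     84     31    North              115   9660
6     48     57    North              105   5040
7     89     41  Central              130  11570
8     53     52    North              105   5565
9      7     57     West               64    448
10    53     70  Central              123   6519
drop duplicate region (keep=first):
   cost  price   region  price_plus_cost  combo
0    49     18     West               67   3283
1    11      8  Central               19    209
2    40     72    South              112   4480
3    74     66    North              140  10360
take 2 rows with largest price_plus_cost:
   cost  price region  price_plus_cost  combo
3    74     66  North              140  10360
2    40     72  South              112   4480
sort by combo:
   cost  price region  price_plus_cost  combo
2    40     72  South              112   4480
3    74     66  North              140  10360
value at position 1, column 'cost' → 74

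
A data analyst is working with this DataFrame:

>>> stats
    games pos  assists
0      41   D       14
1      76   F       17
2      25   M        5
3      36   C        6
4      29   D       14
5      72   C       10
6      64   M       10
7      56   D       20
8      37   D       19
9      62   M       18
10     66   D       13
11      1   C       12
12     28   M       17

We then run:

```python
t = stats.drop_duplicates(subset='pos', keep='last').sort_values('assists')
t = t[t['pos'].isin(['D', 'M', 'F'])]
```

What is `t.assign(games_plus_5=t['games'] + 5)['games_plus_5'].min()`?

33

drop duplicate pos (keep=last):
    games pos  assists
1      76   F       17
10     66   D       13
11      1   C       12
12     28   M       17
sort by assists:
    games pos  assists
11      1   C       12
10     66   D       13
1      76   F       17
12     28   M       17
filter rows where pos in ['D', 'M', 'F']:
    games pos  assists
10     66   D       13
1      76   F       17
12     28   M       17
add column games_plus_5 = t['games'] + 5:
    games pos  assists  games_plus_5
10     66   D       13            71
1      76   F       17            81
12     28   M       17            33
Finally, min of column 'games_plus_5' = 33.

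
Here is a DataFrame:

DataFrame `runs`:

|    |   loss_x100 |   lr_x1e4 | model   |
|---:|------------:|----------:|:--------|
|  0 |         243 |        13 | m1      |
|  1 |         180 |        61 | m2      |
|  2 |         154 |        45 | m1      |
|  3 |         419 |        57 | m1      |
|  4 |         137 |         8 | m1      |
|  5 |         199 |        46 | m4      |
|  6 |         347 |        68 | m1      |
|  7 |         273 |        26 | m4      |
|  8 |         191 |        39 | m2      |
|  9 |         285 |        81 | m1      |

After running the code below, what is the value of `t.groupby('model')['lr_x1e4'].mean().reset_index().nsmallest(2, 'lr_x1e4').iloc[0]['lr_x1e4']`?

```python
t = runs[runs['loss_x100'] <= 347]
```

filter rows where loss_x100 <= 347:
   loss_x100  lr_x1e4 model
0        243       13    m1
1        180       61    m2
2        154       45    m1
4        137        8    m1
5        199       46    m4
6        347       68    m1
7        273       26    m4
8        191       39    m2
9        285       81    m1
group by model, mean of lr_x1e4:
model
m1    43.0
m2    50.0
m4    36.0
Name: lr_x1e4, dtype: float64
reset_index():
  model  lr_x1e4
0    m1     43.0
1    m2     50.0
2    m4     36.0
take 2 rows with smallest lr_x1e4:
  model  lr_x1e4
2    m4     36.0
0    m1     43.0

36.0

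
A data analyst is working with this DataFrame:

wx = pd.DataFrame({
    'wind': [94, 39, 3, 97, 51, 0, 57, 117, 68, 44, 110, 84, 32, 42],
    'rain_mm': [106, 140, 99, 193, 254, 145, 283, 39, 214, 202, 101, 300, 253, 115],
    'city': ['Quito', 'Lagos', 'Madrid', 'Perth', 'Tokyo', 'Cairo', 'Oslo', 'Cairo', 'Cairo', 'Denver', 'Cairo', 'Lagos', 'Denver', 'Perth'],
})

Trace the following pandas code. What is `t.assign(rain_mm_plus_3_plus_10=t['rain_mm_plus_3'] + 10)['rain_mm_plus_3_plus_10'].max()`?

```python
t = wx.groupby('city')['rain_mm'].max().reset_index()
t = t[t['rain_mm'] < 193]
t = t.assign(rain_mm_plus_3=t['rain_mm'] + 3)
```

119

group by city, max of rain_mm:
city
Cairo     214
Denver    253
Lagos     300
Madrid     99
Oslo      283
Perth     193
Quito     106
Tokyo     254
Name: rain_mm, dtype: int64
reset_index():
     city  rain_mm
0   Cairo      214
1  Denver      253
2   Lagos      300
3  Madrid       99
4    Oslo      283
5   Perth      193
6   Quito      106
7   Tokyo      254
filter rows where rain_mm < 193:
     city  rain_mm
3  Madrid       99
6   Quito      106
add column rain_mm_plus_3 = t['rain_mm'] + 3:
     city  rain_mm  rain_mm_plus_3
3  Madrid       99             102
6   Quito      106             109
add column rain_mm_plus_3_plus_10 = t['rain_mm_plus_3'] + 10:
     city  rain_mm  rain_mm_plus_3  rain_mm_plus_3_plus_10
3  Madrid       99             102                     112
6   Quito      106             109                     119
max of column 'rain_mm_plus_3_plus_10' → 119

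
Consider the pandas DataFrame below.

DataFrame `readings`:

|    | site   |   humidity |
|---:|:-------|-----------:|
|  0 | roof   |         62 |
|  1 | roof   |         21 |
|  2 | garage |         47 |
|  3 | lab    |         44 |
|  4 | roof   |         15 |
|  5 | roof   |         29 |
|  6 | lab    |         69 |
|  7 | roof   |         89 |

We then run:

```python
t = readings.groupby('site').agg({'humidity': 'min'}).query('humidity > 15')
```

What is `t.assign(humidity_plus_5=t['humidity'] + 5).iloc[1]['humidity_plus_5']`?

49

group by site, min of humidity:
        humidity
site            
garage        47
lab           44
roof          15
filter rows where humidity > 15:
        humidity
site            
garage        47
lab           44
add column humidity_plus_5 = t['humidity'] + 5:
        humidity  humidity_plus_5
site                             
garage        47               52
lab           44               49
The value at position 1, column 'humidity_plus_5' is 49.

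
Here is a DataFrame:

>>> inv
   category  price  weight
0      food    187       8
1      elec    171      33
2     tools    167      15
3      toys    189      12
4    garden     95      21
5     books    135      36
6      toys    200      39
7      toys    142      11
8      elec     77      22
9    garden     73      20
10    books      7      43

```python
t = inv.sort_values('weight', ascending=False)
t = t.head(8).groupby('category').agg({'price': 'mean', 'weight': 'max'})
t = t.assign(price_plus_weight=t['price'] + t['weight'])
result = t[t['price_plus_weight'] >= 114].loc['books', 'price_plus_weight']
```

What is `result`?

sort by weight descending:
   category  price  weight
10    books      7      43
6      toys    200      39
5     books    135      36
1      elec    171      33
8      elec     77      22
4    garden     95      21
9    garden     73      20
2     tools    167      15
3      toys    189      12
7      toys    142      11
0      food    187       8
take first 8 rows:
   category  price  weight
10    books      7      43
6      toys    200      39
5     books    135      36
1      elec    171      33
8      elec     77      22
4    garden     95      21
9    garden     73      20
2     tools    167      15
group by category: mean(price), max(weight):
          price  weight
category               
books      71.0      43
elec      124.0      33
garden     84.0      21
tools     167.0      15
toys      200.0      39
add column price_plus_weight = t['price'] + t['weight']:
          price  weight  price_plus_weight
category                                  
books      71.0      43              114.0
elec      124.0      33              157.0
garden     84.0      21              105.0
tools     167.0      15              182.0
toys      200.0      39              239.0
filter rows where price_plus_weight >= 114:
          price  weight  price_plus_weight
category                                  
books      71.0      43              114.0
elec      124.0      33              157.0
tools     167.0      15              182.0
toys      200.0      39              239.0
So loc['books', 'price_plus_weight'] = 114.0.

114.0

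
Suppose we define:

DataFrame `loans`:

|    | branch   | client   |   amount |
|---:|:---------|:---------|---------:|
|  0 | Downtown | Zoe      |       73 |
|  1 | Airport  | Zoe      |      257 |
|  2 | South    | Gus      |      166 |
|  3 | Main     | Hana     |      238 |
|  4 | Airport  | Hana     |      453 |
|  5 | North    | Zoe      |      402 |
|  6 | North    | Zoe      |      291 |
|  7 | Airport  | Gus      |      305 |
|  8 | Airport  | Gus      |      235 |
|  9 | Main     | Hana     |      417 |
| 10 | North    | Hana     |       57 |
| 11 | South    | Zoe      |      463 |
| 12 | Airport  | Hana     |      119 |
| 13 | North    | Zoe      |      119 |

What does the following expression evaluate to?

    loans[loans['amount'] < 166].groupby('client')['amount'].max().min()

119

filter rows where amount < 166:
      branch client  amount
0   Downtown    Zoe      73
10     North   Hana      57
12   Airport   Hana     119
13     North    Zoe     119
group by client, max of amount:
client
Hana    119
Zoe     119
Name: amount, dtype: int64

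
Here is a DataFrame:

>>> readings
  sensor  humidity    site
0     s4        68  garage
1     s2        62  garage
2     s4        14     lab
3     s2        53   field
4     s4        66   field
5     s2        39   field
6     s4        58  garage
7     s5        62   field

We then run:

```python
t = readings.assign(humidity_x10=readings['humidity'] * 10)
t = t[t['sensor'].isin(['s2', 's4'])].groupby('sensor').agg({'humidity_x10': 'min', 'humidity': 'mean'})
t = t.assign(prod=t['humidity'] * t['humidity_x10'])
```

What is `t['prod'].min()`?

add column humidity_x10 = readings['humidity'] * 10:
  sensor  humidity    site  humidity_x10
0     s4        68  garage           680
1     s2        62  garage           620
2     s4        14     lab           140
3     s2        53   field           530
4     s4        66   field           660
5     s2        39   field           390
6     s4        58  garage           580
7     s5        62   field           620
filter rows where sensor in ['s2', 's4']:
  sensor  humidity    site  humidity_x10
0     s4        68  garage           680
1     s2        62  garage           620
2     s4        14     lab           140
3     s2        53   field           530
4     s4        66   field           660
5     s2        39   field           390
6     s4        58  garage           580
group by sensor: min(humidity_x10), mean(humidity):
        humidity_x10   humidity
sensor                         
s2               390  51.333333
s4               140  51.500000
add column prod = t['humidity'] * t['humidity_x10']:
        humidity_x10   humidity     prod
sensor                                  
s2               390  51.333333  20020.0
s4               140  51.500000   7210.0
min of column 'prod' → 7210.0

7210.0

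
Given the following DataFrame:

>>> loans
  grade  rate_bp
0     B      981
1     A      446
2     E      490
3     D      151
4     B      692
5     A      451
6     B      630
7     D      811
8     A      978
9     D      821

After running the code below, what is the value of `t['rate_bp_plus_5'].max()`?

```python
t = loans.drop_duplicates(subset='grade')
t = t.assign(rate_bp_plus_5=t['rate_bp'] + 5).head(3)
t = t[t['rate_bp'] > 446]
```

drop duplicate grade (keep=first):
  grade  rate_bp
0     B      981
1     A      446
2     E      490
3     D      151
add column rate_bp_plus_5 = t['rate_bp'] + 5:
  grade  rate_bp  rate_bp_plus_5
0     B      981             986
1     A      446             451
2     E      490             495
3     D      151             156
take first 3 rows:
  grade  rate_bp  rate_bp_plus_5
0     B      981             986
1     A      446             451
2     E      490             495
filter rows where rate_bp > 446:
  grade  rate_bp  rate_bp_plus_5
0     B      981             986
2     E      490             495
Hence 986.

986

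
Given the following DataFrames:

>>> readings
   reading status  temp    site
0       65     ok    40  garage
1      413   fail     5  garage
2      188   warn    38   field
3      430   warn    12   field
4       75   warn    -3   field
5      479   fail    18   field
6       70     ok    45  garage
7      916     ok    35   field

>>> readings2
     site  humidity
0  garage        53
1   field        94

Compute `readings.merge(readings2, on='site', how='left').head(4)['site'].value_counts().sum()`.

4

merge on 'site' (how='left') → 8 rows:
   reading status  temp    site  humidity
0       65     ok    40  garage        53
1      413   fail     5  garage        53
2      188   warn    38   field        94
3      430   warn    12   field        94
4       75   warn    -3   field        94
5      479   fail    18   field        94
6       70     ok    45  garage        53
7      916     ok    35   field        94
take first 4 rows:
   reading status  temp    site  humidity
0       65     ok    40  garage        53
1      413   fail     5  garage        53
2      188   warn    38   field        94
3      430   warn    12   field        94
value_counts of site:
site
garage    2
field     2
Name: count, dtype: int64
Reading off the sum of the resulting series, we get 4.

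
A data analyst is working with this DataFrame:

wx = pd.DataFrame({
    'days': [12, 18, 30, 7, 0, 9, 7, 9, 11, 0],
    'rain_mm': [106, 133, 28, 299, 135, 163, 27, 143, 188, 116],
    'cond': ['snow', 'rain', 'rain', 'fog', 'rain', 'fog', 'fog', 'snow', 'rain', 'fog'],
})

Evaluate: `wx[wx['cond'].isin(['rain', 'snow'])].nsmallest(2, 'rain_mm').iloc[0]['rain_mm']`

filter rows where cond in ['rain', 'snow']:
   days  rain_mm  cond
0    12      106  snow
1    18      133  rain
2    30       28  rain
4     0      135  rain
7     9      143  snow
8    11      188  rain
take 2 rows with smallest rain_mm:
   days  rain_mm  cond
2    30       28  rain
0    12      106  snow
Taking the value at position 0, column 'rain_mm' gives 28.

28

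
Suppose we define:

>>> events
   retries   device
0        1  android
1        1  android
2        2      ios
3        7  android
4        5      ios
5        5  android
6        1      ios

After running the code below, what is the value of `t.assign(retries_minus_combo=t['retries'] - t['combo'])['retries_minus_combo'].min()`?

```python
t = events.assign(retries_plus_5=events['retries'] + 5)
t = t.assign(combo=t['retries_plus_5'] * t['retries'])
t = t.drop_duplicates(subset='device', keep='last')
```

add column retries_plus_5 = events['retries'] + 5:
   retries   device  retries_plus_5
0        1  android               6
1        1  android               6
2        2      ios               7
3        7  android              12
4        5      ios              10
5        5  android              10
6        1      ios               6
add column combo = t['retries_plus_5'] * t['retries']:
   retries   device  retries_plus_5  combo
0        1  android               6      6
1        1  android               6      6
2        2      ios               7     14
3        7  android              12     84
4        5      ios              10     50
5        5  android              10     50
6        1      ios               6      6
drop duplicate device (keep=last):
   retries   device  retries_plus_5  combo
5        5  android              10     50
6        1      ios               6      6
add column retries_minus_combo = t['retries'] - t['combo']:
   retries   device  retries_plus_5  combo  retries_minus_combo
5        5  android              10     50                  -45
6        1      ios               6      6                   -5

-45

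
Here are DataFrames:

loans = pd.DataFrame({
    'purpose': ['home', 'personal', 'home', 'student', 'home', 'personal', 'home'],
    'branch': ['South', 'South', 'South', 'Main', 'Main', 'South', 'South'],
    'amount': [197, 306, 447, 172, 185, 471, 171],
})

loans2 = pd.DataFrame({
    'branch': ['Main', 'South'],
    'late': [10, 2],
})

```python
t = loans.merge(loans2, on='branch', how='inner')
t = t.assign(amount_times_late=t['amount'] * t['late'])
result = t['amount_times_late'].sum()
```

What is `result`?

merge on 'branch' (how='inner') → 7 rows:
    purpose branch  amount  late
0      home  South     197     2
1  personal  South     306     2
2      home  South     447     2
3   student   Main     172    10
4      home   Main     185    10
5  personal  South     471     2
6      home  South     171     2
add column amount_times_late = t['amount'] * t['late']:
    purpose branch  amount  late  amount_times_late
0      home  South     197     2                394
1  personal  South     306     2                612
2      home  South     447     2                894
3   student   Main     172    10               1720
4      home   Main     185    10               1850
5  personal  South     471     2                942
6      home  South     171     2                342
Hence 6754.

6754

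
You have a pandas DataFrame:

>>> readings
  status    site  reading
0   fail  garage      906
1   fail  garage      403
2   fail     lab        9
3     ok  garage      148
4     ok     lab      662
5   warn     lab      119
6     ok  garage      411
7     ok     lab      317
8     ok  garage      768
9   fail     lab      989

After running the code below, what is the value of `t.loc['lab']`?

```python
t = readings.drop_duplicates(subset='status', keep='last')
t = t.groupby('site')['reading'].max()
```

drop duplicate status (keep=last):
  status    site  reading
5   warn     lab      119
8     ok  garage      768
9   fail     lab      989
group by site, max of reading:
site
garage    768
lab       989
Name: reading, dtype: int64
Hence 989.

989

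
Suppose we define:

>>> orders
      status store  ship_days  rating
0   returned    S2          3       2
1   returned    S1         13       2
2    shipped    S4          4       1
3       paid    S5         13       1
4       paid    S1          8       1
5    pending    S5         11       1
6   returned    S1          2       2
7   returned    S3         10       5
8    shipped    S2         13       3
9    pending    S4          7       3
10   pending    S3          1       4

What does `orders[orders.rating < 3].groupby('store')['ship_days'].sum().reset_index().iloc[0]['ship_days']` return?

filter rows where rating < 3:
     status store  ship_days  rating
0  returned    S2          3       2
1  returned    S1         13       2
2   shipped    S4          4       1
3      paid    S5         13       1
4      paid    S1          8       1
5   pending    S5         11       1
6  returned    S1          2       2
group by store, sum of ship_days:
store
S1    23
S2     3
S4     4
S5    24
Name: ship_days, dtype: int64
reset_index():
  store  ship_days
0    S1         23
1    S2          3
2    S4          4
3    S5         24

23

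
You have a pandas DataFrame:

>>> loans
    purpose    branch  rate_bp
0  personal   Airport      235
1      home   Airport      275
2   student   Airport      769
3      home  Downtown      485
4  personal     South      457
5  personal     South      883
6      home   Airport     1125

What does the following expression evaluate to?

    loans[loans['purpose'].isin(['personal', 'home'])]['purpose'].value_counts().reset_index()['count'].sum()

6

filter rows where purpose in ['personal', 'home']:
    purpose    branch  rate_bp
0  personal   Airport      235
1      home   Airport      275
3      home  Downtown      485
4  personal     South      457
5  personal     South      883
6      home   Airport     1125
value_counts of purpose:
purpose
personal    3
home        3
Name: count, dtype: int64
reset_index():
    purpose  count
0  personal      3
1      home      3
sum of column 'count' → 6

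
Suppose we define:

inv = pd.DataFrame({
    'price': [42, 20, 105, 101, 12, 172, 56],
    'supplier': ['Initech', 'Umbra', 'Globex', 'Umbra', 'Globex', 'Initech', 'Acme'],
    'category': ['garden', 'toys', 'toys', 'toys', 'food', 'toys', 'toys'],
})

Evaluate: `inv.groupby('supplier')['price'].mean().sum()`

group by supplier, mean of price:
supplier
Acme        56.0
Globex      58.5
Initech    107.0
Umbra       60.5
Name: price, dtype: float64
sum of the resulting series → 282.0

282.0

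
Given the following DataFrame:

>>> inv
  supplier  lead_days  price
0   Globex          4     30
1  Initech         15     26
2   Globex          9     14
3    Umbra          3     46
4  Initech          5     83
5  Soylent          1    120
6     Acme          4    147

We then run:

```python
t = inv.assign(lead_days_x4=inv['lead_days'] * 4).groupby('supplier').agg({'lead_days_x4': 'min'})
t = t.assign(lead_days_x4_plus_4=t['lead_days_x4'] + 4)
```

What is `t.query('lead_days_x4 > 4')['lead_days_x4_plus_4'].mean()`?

add column lead_days_x4 = inv['lead_days'] * 4:
  supplier  lead_days  price  lead_days_x4
0   Globex          4     30            16
1  Initech         15     26            60
2   Globex          9     14            36
3    Umbra          3     46            12
4  Initech          5     83            20
5  Soylent          1    120             4
6     Acme          4    147            16
group by supplier, min of lead_days_x4:
          lead_days_x4
supplier              
Acme                16
Globex              16
Initech             20
Soylent              4
Umbra               12
add column lead_days_x4_plus_4 = t['lead_days_x4'] + 4:
          lead_days_x4  lead_days_x4_plus_4
supplier                                   
Acme                16                   20
Globex              16                   20
Initech             20                   24
Soylent              4                    8
Umbra               12                   16
filter rows where lead_days_x4 > 4:
          lead_days_x4  lead_days_x4_plus_4
supplier                                   
Acme                16                   20
Globex              16                   20
Initech             20                   24
Umbra               12                   16

20.0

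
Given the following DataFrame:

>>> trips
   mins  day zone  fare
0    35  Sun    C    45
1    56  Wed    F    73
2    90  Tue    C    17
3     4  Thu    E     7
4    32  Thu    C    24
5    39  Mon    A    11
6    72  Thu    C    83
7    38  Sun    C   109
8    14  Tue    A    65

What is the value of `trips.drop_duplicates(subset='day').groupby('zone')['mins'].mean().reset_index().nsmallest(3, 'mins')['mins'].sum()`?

99.0

drop duplicate day (keep=first):
   mins  day zone  fare
0    35  Sun    C    45
1    56  Wed    F    73
2    90  Tue    C    17
3     4  Thu    E     7
5    39  Mon    A    11
group by zone, mean of mins:
zone
A    39.0
C    62.5
E     4.0
F    56.0
Name: mins, dtype: float64
reset_index():
  zone  mins
0    A  39.0
1    C  62.5
2    E   4.0
3    F  56.0
take 3 rows with smallest mins:
  zone  mins
2    E   4.0
0    A  39.0
3    F  56.0
Taking the sum of column 'mins' gives 99.0.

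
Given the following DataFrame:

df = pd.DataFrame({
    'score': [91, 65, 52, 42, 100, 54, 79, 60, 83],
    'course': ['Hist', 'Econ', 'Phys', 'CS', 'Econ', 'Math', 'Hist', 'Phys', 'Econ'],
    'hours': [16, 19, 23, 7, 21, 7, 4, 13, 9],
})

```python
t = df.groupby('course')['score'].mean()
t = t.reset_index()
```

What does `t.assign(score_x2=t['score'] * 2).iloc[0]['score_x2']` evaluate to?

group by course, mean of score:
course
CS      42.000000
Econ    82.666667
Hist    85.000000
Math    54.000000
Phys    56.000000
Name: score, dtype: float64
reset_index():
  course      score
0     CS  42.000000
1   Econ  82.666667
2   Hist  85.000000
3   Math  54.000000
4   Phys  56.000000
add column score_x2 = t['score'] * 2:
  course      score    score_x2
0     CS  42.000000   84.000000
1   Econ  82.666667  165.333333
2   Hist  85.000000  170.000000
3   Math  54.000000  108.000000
4   Phys  56.000000  112.000000

84.0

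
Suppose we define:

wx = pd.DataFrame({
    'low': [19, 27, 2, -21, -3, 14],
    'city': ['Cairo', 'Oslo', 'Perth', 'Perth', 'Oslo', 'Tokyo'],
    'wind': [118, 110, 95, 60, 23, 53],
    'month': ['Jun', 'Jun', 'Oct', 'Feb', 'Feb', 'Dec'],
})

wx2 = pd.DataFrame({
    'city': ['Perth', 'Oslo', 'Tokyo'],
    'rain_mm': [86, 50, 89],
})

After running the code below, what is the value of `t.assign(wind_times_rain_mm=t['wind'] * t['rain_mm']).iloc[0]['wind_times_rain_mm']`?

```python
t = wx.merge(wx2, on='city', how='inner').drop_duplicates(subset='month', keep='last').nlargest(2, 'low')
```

5500

merge on 'city' (how='inner') → 5 rows:
   low   city  wind month  rain_mm
0   27   Oslo   110   Jun       50
1    2  Perth    95   Oct       86
2  -21  Perth    60   Feb       86
3   -3   Oslo    23   Feb       50
4   14  Tokyo    53   Dec       89
drop duplicate month (keep=last):
   low   city  wind month  rain_mm
0   27   Oslo   110   Jun       50
1    2  Perth    95   Oct       86
3   -3   Oslo    23   Feb       50
4   14  Tokyo    53   Dec       89
take 2 rows with largest low:
   low   city  wind month  rain_mm
0   27   Oslo   110   Jun       50
4   14  Tokyo    53   Dec       89
add column wind_times_rain_mm = t['wind'] * t['rain_mm']:
   low   city  wind month  rain_mm  wind_times_rain_mm
0   27   Oslo   110   Jun       50                5500
4   14  Tokyo    53   Dec       89                4717
Hence 5500.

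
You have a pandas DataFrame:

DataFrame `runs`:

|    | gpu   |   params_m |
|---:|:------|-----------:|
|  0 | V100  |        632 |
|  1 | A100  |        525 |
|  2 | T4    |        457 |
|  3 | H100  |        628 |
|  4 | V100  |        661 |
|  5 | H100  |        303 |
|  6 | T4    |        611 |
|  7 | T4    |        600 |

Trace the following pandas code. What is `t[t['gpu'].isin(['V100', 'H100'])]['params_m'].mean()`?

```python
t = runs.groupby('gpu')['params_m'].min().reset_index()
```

group by gpu, min of params_m:
gpu
A100    525
H100    303
T4      457
V100    632
Name: params_m, dtype: int64
reset_index():
    gpu  params_m
0  A100       525
1  H100       303
2    T4       457
3  V100       632
filter rows where gpu in ['V100', 'H100']:
    gpu  params_m
1  H100       303
3  V100       632
The mean of column 'params_m' is 467.5.

467.5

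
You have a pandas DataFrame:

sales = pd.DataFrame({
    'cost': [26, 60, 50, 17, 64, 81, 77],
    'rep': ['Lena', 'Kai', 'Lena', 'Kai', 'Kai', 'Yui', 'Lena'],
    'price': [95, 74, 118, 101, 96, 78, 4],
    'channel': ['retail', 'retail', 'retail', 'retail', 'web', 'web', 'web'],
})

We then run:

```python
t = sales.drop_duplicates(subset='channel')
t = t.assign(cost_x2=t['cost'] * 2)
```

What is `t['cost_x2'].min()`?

drop duplicate channel (keep=first):
   cost   rep  price channel
0    26  Lena     95  retail
4    64   Kai     96     web
add column cost_x2 = t['cost'] * 2:
   cost   rep  price channel  cost_x2
0    26  Lena     95  retail       52
4    64   Kai     96     web      128
So min() = 52.

52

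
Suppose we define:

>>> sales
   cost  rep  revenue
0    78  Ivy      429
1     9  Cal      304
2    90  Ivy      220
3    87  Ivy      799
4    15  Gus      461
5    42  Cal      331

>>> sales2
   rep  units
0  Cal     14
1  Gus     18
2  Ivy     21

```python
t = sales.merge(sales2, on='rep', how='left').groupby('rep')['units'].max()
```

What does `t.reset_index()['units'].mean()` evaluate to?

merge on 'rep' (how='left') → 6 rows:
   cost  rep  revenue  units
0    78  Ivy      429     21
1     9  Cal      304     14
2    90  Ivy      220     21
3    87  Ivy      799     21
4    15  Gus      461     18
5    42  Cal      331     14
group by rep, max of units:
rep
Cal    14
Gus    18
Ivy    21
Name: units, dtype: int64
reset_index():
   rep  units
0  Cal     14
1  Gus     18
2  Ivy     21

17.6666666667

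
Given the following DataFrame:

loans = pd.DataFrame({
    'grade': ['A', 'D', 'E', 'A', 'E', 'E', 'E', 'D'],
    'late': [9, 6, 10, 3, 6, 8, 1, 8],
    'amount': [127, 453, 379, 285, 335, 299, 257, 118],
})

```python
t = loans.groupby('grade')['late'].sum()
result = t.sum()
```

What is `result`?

group by grade, sum of late:
grade
A    12
D    14
E    25
Name: late, dtype: int64

51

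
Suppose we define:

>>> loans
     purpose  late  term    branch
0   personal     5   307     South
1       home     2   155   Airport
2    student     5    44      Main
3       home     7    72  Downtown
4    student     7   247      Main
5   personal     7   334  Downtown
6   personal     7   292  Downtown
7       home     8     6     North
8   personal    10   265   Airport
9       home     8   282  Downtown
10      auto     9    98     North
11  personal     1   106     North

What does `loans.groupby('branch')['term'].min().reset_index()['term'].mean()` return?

group by branch, min of term:
branch
Airport     155
Downtown     72
Main         44
North         6
South       307
Name: term, dtype: int64
reset_index():
     branch  term
0   Airport   155
1  Downtown    72
2      Main    44
3     North     6
4     South   307

116.8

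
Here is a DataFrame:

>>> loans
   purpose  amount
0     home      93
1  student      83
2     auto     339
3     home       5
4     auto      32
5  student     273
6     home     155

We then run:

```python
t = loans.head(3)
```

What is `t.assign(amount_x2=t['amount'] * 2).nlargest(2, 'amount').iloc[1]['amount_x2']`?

186

take first 3 rows:
   purpose  amount
0     home      93
1  student      83
2     auto     339
add column amount_x2 = t['amount'] * 2:
   purpose  amount  amount_x2
0     home      93        186
1  student      83        166
2     auto     339        678
take 2 rows with largest amount:
  purpose  amount  amount_x2
2    auto     339        678
0    home      93        186
The value at position 1, column 'amount_x2' is 186.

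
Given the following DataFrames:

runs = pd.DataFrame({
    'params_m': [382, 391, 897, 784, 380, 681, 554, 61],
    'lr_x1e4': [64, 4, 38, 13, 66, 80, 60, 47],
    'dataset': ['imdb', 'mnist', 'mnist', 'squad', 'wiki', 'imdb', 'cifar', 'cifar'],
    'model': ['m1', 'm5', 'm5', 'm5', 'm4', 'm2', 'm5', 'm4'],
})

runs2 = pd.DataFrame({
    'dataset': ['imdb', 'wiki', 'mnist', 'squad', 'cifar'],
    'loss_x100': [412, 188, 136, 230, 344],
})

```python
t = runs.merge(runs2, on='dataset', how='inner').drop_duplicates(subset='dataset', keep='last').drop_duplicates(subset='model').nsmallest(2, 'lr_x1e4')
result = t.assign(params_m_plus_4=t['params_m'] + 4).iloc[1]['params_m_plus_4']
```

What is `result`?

merge on 'dataset' (how='inner') → 8 rows:
   params_m  lr_x1e4 dataset model  loss_x100
0       382       64    imdb    m1        412
1       391        4   mnist    m5        136
2       897       38   mnist    m5        136
3       784       13   squad    m5        230
4       380       66    wiki    m4        188
5       681       80    imdb    m2        412
6       554       60   cifar    m5        344
7        61       47   cifar    m4        344
drop duplicate dataset (keep=last):
   params_m  lr_x1e4 dataset model  loss_x100
2       897       38   mnist    m5        136
3       784       13   squad    m5        230
4       380       66    wiki    m4        188
5       681       80    imdb    m2        412
7        61       47   cifar    m4        344
drop duplicate model (keep=first):
   params_m  lr_x1e4 dataset model  loss_x100
2       897       38   mnist    m5        136
4       380       66    wiki    m4        188
5       681       80    imdb    m2        412
take 2 rows with smallest lr_x1e4:
   params_m  lr_x1e4 dataset model  loss_x100
2       897       38   mnist    m5        136
4       380       66    wiki    m4        188
add column params_m_plus_4 = t['params_m'] + 4:
   params_m  lr_x1e4 dataset model  loss_x100  params_m_plus_4
2       897       38   mnist    m5        136              901
4       380       66    wiki    m4        188              384

384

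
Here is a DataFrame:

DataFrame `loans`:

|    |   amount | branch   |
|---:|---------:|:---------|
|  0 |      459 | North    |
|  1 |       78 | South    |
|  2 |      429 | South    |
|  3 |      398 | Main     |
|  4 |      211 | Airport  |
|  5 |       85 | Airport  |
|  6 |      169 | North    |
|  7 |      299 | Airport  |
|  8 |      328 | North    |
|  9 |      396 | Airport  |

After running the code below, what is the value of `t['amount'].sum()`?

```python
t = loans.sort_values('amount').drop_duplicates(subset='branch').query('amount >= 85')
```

sort by amount:
   amount   branch
1      78    South
5      85  Airport
6     169    North
4     211  Airport
7     299  Airport
8     328    North
9     396  Airport
3     398     Main
2     429    South
0     459    North
drop duplicate branch (keep=first):
   amount   branch
1      78    South
5      85  Airport
6     169    North
3     398     Main
filter rows where amount >= 85:
   amount   branch
5      85  Airport
6     169    North
3     398     Main
Finally, sum of column 'amount' = 652.

652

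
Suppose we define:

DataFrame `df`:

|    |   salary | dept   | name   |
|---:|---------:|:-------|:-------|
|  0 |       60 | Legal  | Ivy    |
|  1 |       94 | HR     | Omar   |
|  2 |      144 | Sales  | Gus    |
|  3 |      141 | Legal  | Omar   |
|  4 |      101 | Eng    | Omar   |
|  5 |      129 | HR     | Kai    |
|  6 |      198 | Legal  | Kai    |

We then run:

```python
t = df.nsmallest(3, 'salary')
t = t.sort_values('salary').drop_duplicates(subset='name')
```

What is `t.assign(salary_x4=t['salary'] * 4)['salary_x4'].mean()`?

take 3 rows with smallest salary:
   salary   dept  name
0      60  Legal   Ivy
1      94     HR  Omar
4     101    Eng  Omar
sort by salary:
   salary   dept  name
0      60  Legal   Ivy
1      94     HR  Omar
4     101    Eng  Omar
drop duplicate name (keep=first):
   salary   dept  name
0      60  Legal   Ivy
1      94     HR  Omar
add column salary_x4 = t['salary'] * 4:
   salary   dept  name  salary_x4
0      60  Legal   Ivy        240
1      94     HR  Omar        376

308.0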